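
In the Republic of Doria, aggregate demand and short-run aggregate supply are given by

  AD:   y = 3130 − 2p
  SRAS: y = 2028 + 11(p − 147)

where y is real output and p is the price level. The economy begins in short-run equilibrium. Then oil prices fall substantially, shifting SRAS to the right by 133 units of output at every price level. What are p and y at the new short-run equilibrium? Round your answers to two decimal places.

This is a positive supply shock: SRAS shifts right.
New SRAS: y = 544 + 11p.
Set AD = SRAS: 3130 − 2p = 544 + 11p, so 2586 = 13p and p = 198.92.
Substituting into AD, y = 2732.15.

p = 198.92, y = 2732.15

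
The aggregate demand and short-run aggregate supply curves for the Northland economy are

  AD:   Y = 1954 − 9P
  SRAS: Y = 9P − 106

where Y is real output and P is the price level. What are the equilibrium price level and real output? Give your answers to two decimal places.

Set AD = SRAS: 1954 − 9P = 9P − 106, so 2060 = 18P and P = 114.44.
Substituting into AD, Y = 1954 − 9P = 924.00.

P = 114.44, Y = 924.00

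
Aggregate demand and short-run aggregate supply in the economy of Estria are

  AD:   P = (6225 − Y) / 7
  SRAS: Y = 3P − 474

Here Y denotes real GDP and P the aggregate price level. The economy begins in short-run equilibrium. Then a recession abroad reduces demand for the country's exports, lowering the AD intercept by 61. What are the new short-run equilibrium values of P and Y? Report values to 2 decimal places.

This is a negative demand shock: AD shifts left.
New AD: Y = 6164 − 7P.
Set AD = SRAS: 6164 − 7P = 3P − 474, so 6638 = 10P and P = 663.80.
Substituting into AD, Y = 1517.40.

P = 663.80, Y = 1517.40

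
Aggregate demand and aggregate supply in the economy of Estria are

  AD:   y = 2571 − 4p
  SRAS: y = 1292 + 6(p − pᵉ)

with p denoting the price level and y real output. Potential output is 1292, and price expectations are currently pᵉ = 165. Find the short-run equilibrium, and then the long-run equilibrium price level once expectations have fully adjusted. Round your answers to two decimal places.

Short run: p = 226.90, y = 1663.40. Long run: p = 319.75.

Short run: with pᵉ = 165, SRAS is y = 302 + 6p. Setting AD = SRAS gives 2269 = 10p, so p = 226.90 and y = 2571 − 4p = 1663.40.
Output 1663.40 is above potential 1292, so over time expected prices rise and SRAS shifts left until y returns to 1292.
Long run: y = 1292 on the AD curve gives 1292 = 2571 − 4p, so p = 319.75.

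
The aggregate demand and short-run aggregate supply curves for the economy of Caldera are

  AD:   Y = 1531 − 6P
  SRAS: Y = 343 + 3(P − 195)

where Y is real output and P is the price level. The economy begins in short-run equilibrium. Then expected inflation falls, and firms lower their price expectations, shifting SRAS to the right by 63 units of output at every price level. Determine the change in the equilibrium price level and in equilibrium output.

ΔP = -7, ΔY = +42

This is a positive supply shock: SRAS shifts right.
New SRAS: Y = 3P − 179.
Set AD = SRAS: 1531 − 6P = 3P − 179, so 1710 = 9P and P = 190.
Y = 1531 − 6·190 = 391.
Initially P = 197, Y = 349, so ΔP = -7 and ΔY = +42.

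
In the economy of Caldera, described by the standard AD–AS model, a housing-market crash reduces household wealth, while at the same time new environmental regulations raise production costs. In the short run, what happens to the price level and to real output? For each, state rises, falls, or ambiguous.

The first event is a negative demand shock: AD shifts left, which by itself pushes P down and Y down.
The second is an adverse supply shock: SRAS shifts left, which by itself pushes P up and Y down.
The two shocks push P in opposite directions, so the effect on P is ambiguous. Both shocks push Y down, so Y falls.

Price level: ambiguous; output: falls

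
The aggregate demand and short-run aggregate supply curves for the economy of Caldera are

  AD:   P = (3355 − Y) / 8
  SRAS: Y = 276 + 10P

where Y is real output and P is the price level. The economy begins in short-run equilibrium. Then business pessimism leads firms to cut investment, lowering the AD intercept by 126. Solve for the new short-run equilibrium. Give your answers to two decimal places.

This is a negative demand shock: AD shifts left.
New AD: Y = 3229 − 8P.
Set AD = SRAS: 3229 − 8P = 276 + 10P, so 2953 = 18P and P = 164.06.
Substituting into AD, Y = 1916.56.

P = 164.06, Y = 1916.56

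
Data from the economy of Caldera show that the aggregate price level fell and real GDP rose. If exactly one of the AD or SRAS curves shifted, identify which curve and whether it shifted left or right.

P fell and Y rose. An AD shift moves P and Y in the same direction; an SRAS shift moves them in opposite directions.
Here P and Y moved in opposite directions, so the SRAS curve shifted.
Since Y rose, SRAS shifted right.

SRAS shifted right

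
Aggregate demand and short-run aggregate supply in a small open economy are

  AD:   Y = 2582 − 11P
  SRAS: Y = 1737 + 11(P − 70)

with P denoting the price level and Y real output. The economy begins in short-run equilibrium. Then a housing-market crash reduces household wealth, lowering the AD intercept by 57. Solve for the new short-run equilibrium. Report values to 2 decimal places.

This is a negative demand shock: AD shifts left.
New AD: Y = 2525 − 11P.
SRAS can be written Y = 967 + 11P.
Set AD = SRAS: 2525 − 11P = 967 + 11P, so 1558 = 22P and P = 70.82.
Substituting into AD, Y = 1746.00.

P = 70.82, Y = 1746.00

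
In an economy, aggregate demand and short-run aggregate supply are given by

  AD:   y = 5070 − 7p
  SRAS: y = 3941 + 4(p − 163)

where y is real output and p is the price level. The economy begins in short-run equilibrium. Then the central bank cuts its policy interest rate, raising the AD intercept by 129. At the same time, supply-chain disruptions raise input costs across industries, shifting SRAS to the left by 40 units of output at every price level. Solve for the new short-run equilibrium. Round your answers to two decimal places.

After both shocks: AD is y = 5199 − 7p and SRAS is y = 3249 + 4p.
Setting them equal: 1950 = 11p, so p = 177.27.
Substituting into AD, y = 3958.09.

p = 177.27, y = 3958.09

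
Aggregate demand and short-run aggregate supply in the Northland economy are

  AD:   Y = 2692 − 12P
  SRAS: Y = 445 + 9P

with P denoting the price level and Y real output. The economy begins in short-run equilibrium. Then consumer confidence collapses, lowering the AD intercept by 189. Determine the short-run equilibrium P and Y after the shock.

This is a negative demand shock: AD shifts left.
New AD: Y = 2503 − 12P.
Set AD = SRAS: 2503 − 12P = 445 + 9P, so 2058 = 21P and P = 98.
Y = 2503 − 12·98 = 1327.

P = 98, Y = 1327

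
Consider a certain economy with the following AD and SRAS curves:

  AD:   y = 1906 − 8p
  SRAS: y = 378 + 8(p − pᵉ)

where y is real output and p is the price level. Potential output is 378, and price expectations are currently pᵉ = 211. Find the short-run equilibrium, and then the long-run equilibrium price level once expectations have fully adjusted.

Short run: p = 201, y = 298. Long run: p = 191.

Short run: with pᵉ = 211, SRAS is y = 8p − 1310. Setting AD = SRAS gives 3216 = 16p, so p = 201 and y = 1906 − 8·201 = 298.
Output 298 is below potential 378, so over time expected prices fall and SRAS shifts right until y returns to 378.
Long run: y = 378 on the AD curve gives 378 = 1906 − 8p, so p = 191.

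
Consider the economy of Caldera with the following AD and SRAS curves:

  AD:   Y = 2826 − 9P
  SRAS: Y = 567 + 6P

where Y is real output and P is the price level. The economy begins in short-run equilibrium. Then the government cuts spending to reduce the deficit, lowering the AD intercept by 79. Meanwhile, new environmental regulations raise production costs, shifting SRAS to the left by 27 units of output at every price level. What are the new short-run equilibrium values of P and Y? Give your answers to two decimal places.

After both shocks: AD is Y = 2747 − 9P and SRAS is Y = 540 + 6P.
Setting them equal: 2207 = 15P, so P = 147.13.
Substituting into AD, Y = 1422.80.

P = 147.13, Y = 1422.80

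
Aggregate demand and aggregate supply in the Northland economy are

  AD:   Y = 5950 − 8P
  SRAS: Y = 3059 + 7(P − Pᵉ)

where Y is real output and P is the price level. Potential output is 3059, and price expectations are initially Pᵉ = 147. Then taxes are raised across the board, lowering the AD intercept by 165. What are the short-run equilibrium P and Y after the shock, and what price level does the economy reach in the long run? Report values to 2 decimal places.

Short run: P = 250.33, Y = 3782.33. Long run: P = 340.75.

AD shifts left: new AD is Y = 5785 − 8P. With Pᵉ = 147, SRAS is Y = 2030 + 7P.
Short run: 5785 − 8P = 2030 + 7P gives 3755 = 15P, so P = 250.33 and Y = 5785 − 8P = 3782.33.
Y = 3782.33 is above potential 3059; expectations adjust and SRAS shifts left until Y = 3059.
Long run: on the new AD curve, 3059 = 5785 − 8P gives P = 340.75.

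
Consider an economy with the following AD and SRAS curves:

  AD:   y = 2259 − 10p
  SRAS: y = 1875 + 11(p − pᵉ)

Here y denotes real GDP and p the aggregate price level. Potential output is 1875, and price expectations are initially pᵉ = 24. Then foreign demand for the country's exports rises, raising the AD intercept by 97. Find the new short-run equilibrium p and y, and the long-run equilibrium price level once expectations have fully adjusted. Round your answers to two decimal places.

Short run: p = 35.48, y = 2001.24. Long run: p = 48.10.

AD shifts right: new AD is y = 2356 − 10p. With pᵉ = 24, SRAS is y = 1611 + 11p.
Short run: 2356 − 10p = 1611 + 11p gives 745 = 21p, so p = 35.48 and y = 2356 − 10p = 2001.24.
y = 2001.24 is above potential 1875; expectations adjust and SRAS shifts left until y = 1875.
Long run: on the new AD curve, 1875 = 2356 − 10p gives p = 48.10.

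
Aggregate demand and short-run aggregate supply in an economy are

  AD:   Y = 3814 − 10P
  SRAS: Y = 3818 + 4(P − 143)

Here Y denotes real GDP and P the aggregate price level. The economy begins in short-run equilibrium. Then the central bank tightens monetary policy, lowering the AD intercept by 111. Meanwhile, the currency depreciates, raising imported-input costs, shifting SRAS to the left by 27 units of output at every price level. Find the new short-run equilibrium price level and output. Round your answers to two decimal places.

After both shocks: AD is Y = 3703 − 10P and SRAS is Y = 3219 + 4P.
Setting them equal: 484 = 14P, so P = 34.57.
Substituting into AD, Y = 3357.29.

P = 34.57, Y = 3357.29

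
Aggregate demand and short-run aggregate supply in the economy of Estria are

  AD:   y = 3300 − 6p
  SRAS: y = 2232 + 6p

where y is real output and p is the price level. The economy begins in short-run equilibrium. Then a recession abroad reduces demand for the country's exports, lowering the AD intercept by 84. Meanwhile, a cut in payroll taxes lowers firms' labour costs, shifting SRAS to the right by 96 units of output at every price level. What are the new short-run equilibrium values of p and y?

p = 74, y = 2772

After both shocks: AD is y = 3216 − 6p and SRAS is y = 2328 + 6p.
Setting them equal: 888 = 12p, so p = 74.
y = 3216 − 6·74 = 2772.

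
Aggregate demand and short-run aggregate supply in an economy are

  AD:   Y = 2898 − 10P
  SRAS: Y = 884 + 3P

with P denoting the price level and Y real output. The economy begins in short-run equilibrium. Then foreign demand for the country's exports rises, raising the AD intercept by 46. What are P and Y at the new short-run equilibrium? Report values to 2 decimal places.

P = 158.46, Y = 1359.38

This is a positive demand shock: AD shifts right.
New AD: Y = 2944 − 10P.
Set AD = SRAS: 2944 − 10P = 884 + 3P, so 2060 = 13P and P = 158.46.
Substituting into AD, Y = 1359.38.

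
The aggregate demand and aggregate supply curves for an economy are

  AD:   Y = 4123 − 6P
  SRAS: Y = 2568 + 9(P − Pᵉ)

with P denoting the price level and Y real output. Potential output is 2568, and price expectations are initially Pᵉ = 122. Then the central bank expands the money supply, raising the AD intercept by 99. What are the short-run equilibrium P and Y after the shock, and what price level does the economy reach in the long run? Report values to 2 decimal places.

AD shifts right: new AD is Y = 4222 − 6P. With Pᵉ = 122, SRAS is Y = 1470 + 9P.
Short run: 4222 − 6P = 1470 + 9P gives 2752 = 15P, so P = 183.47 and Y = 4222 − 6P = 3121.20.
Y = 3121.20 is above potential 2568; expectations adjust and SRAS shifts left until Y = 2568.
Long run: on the new AD curve, 2568 = 4222 − 6P gives P = 275.67.

Short run: P = 183.47, Y = 3121.20. Long run: P = 275.67.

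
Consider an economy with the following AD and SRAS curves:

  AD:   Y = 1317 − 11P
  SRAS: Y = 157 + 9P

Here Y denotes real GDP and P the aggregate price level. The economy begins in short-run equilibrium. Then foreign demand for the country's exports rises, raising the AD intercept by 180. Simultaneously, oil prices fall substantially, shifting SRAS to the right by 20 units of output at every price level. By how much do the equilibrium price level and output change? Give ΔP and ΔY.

ΔP = +8, ΔY = +92

After both shocks: AD is Y = 1497 − 11P and SRAS is Y = 177 + 9P.
Setting them equal: 1320 = 20P, so P = 66.
Y = 1497 − 11·66 = 771.
Initially P = 58, Y = 679, so ΔP = +8 and ΔY = +92.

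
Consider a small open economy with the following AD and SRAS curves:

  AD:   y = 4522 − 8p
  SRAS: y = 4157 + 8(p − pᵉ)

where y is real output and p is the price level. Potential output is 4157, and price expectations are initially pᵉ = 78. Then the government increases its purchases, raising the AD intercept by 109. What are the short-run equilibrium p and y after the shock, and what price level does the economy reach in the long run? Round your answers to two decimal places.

Short run: p = 68.63, y = 4082.00. Long run: p = 59.25.

AD shifts right: new AD is y = 4631 − 8p. With pᵉ = 78, SRAS is y = 3533 + 8p.
Short run: 4631 − 8p = 3533 + 8p gives 1098 = 16p, so p = 68.63 and y = 4631 − 8p = 4082.00.
y = 4082.00 is below potential 4157; expectations adjust and SRAS shifts right until y = 4157.
Long run: on the new AD curve, 4157 = 4631 − 8p gives p = 59.25.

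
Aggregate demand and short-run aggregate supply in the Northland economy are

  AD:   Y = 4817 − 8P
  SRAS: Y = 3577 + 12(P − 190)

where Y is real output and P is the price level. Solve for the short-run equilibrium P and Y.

P = 176, Y = 3409

Write SRAS as Y = 3577 + 12P − 2280 = 1297 + 12P.
Set AD = SRAS: 4817 − 8P = 1297 + 12P, so 3520 = 20P and P = 176.
Then Y = 4817 − 8·176 = 3409.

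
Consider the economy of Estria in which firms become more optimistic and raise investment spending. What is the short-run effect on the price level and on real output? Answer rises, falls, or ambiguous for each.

Price level: rises; output: rises

This is a positive demand shock: AD shifts right.
Moving along the upward-sloping SRAS curve, P rises and Y rises.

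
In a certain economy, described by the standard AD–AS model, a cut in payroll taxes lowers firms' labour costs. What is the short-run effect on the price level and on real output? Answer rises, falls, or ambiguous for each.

This is a favourable supply shock: SRAS shifts right.
Moving along the downward-sloping AD curve, P falls and Y rises.

Price level: falls; output: rises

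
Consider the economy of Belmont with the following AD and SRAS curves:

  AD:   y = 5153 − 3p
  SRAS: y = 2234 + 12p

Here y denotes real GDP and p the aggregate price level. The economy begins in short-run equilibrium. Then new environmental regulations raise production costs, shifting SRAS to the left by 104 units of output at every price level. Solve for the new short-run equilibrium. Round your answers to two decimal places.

This is a negative supply shock: SRAS shifts left.
New SRAS: y = 2130 + 12p.
Set AD = SRAS: 5153 − 3p = 2130 + 12p, so 3023 = 15p and p = 201.53.
Substituting into AD, y = 4548.40.

p = 201.53, y = 4548.40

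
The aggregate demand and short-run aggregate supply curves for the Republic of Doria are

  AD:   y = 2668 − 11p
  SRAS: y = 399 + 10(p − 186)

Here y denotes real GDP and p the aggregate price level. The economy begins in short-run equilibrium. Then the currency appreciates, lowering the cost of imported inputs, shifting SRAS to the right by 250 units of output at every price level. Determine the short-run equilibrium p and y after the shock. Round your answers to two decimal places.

This is a positive supply shock: SRAS shifts right.
New SRAS: y = 10p − 1211.
Set AD = SRAS: 2668 − 11p = 10p − 1211, so 3879 = 21p and p = 184.71.
Substituting into AD, y = 636.14.

p = 184.71, y = 636.14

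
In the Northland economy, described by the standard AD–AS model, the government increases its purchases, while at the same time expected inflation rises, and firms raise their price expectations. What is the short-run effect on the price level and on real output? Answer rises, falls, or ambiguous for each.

Price level: rises; output: ambiguous

The first event is a positive demand shock: AD shifts right, which by itself pushes P up and Y up.
The second is an adverse supply shock: SRAS shifts left, which by itself pushes P up and Y down.
Both shocks push P up, so P rises. The two shocks push Y in opposite directions, so the effect on Y is ambiguous.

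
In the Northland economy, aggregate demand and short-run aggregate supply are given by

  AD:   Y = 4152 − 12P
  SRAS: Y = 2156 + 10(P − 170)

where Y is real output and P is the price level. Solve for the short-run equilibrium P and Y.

P = 168, Y = 2136

Write SRAS as Y = 2156 + 10P − 1700 = 456 + 10P.
Set AD = SRAS: 4152 − 12P = 456 + 10P, so 3696 = 22P and P = 168.
Then Y = 4152 − 12·168 = 2136.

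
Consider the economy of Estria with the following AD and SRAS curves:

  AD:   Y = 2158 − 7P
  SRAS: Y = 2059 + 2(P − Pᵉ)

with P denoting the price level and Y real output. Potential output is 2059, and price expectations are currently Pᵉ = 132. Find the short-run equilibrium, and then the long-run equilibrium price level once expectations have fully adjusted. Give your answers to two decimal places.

Short run: with Pᵉ = 132, SRAS is Y = 1795 + 2P. Setting AD = SRAS gives 363 = 9P, so P = 40.33 and Y = 2158 − 7P = 1875.67.
Output 1875.67 is below potential 2059, so over time expected prices fall and SRAS shifts right until Y returns to 2059.
Long run: Y = 2059 on the AD curve gives 2059 = 2158 − 7P, so P = 14.14.

Short run: P = 40.33, Y = 1875.67. Long run: P = 14.14.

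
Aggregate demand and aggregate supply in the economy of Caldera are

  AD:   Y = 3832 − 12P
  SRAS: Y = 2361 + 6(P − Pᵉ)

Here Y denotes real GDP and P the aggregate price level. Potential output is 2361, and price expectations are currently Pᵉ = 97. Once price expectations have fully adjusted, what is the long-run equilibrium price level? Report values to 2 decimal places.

Long-run P = 122.58

Short run: with Pᵉ = 97, SRAS is Y = 1779 + 6P. Setting AD = SRAS gives 2053 = 18P, so P = 114.06 and Y = 3832 − 12P = 2463.33.
Output 2463.33 is above potential 2361, so over time expected prices rise and SRAS shifts left until Y returns to 2361.
Long run: Y = 2361 on the AD curve gives 2361 = 3832 − 12P, so P = 122.58.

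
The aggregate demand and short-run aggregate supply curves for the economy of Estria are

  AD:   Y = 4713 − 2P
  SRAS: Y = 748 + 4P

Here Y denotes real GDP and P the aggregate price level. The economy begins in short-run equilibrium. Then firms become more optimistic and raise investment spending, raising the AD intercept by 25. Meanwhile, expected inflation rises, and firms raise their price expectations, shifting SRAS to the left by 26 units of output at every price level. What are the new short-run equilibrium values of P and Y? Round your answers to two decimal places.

After both shocks: AD is Y = 4738 − 2P and SRAS is Y = 722 + 4P.
Setting them equal: 4016 = 6P, so P = 669.33.
Substituting into AD, Y = 3399.33.

P = 669.33, Y = 3399.33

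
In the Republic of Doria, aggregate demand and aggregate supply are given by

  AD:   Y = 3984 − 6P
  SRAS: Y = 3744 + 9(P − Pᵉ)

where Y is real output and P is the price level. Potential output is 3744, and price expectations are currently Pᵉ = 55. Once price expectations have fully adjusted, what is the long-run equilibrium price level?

Short run: with Pᵉ = 55, SRAS is Y = 3249 + 9P. Setting AD = SRAS gives 735 = 15P, so P = 49 and Y = 3984 − 6·49 = 3690.
Output 3690 is below potential 3744, so over time expected prices fall and SRAS shifts right until Y returns to 3744.
Long run: Y = 3744 on the AD curve gives 3744 = 3984 − 6P, so P = 40.

Long-run P = 40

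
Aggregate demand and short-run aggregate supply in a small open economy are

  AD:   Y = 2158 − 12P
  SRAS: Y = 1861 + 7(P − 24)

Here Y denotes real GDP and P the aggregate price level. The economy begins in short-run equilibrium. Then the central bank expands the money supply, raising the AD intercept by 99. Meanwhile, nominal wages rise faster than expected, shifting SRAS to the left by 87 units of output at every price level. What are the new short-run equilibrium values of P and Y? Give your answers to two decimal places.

P = 34.26, Y = 1845.84

After both shocks: AD is Y = 2257 − 12P and SRAS is Y = 1606 + 7P.
Setting them equal: 651 = 19P, so P = 34.26.
Substituting into AD, Y = 1845.84.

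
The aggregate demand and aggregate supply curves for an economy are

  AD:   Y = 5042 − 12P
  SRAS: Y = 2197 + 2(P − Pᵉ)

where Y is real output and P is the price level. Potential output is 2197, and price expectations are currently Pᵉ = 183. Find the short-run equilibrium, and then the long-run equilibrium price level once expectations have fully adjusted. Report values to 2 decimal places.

Short run: P = 229.36, Y = 2289.71. Long run: P = 237.08.

Short run: with Pᵉ = 183, SRAS is Y = 1831 + 2P. Setting AD = SRAS gives 3211 = 14P, so P = 229.36 and Y = 5042 − 12P = 2289.71.
Output 2289.71 is above potential 2197, so over time expected prices rise and SRAS shifts left until Y returns to 2197.
Long run: Y = 2197 on the AD curve gives 2197 = 5042 − 12P, so P = 237.08.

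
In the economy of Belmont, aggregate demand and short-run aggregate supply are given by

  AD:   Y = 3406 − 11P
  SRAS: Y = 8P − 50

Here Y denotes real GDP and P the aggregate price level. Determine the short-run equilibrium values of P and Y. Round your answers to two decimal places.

P = 181.89, Y = 1405.16

Set AD = SRAS: 3406 − 11P = 8P − 50, so 3456 = 19P and P = 181.89.
Substituting into AD, Y = 3406 − 11P = 1405.16.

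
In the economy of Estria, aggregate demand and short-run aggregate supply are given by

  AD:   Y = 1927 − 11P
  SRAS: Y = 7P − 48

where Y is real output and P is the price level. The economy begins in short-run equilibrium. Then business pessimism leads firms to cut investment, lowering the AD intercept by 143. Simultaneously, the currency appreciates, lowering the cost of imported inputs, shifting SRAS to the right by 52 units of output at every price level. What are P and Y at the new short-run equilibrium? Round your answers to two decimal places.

After both shocks: AD is Y = 1784 − 11P and SRAS is Y = 4 + 7P.
Setting them equal: 1780 = 18P, so P = 98.89.
Substituting into AD, Y = 696.22.

P = 98.89, Y = 696.22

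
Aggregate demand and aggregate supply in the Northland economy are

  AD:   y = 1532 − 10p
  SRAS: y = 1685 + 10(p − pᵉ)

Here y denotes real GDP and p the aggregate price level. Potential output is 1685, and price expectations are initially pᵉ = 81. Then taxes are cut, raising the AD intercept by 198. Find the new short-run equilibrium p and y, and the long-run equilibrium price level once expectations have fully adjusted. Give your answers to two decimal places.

Short run: p = 42.75, y = 1302.50. Long run: p = 4.50.

AD shifts right: new AD is y = 1730 − 10p. With pᵉ = 81, SRAS is y = 875 + 10p.
Short run: 1730 − 10p = 875 + 10p gives 855 = 20p, so p = 42.75 and y = 1730 − 10p = 1302.50.
y = 1302.50 is below potential 1685; expectations adjust and SRAS shifts right until y = 1685.
Long run: on the new AD curve, 1685 = 1730 − 10p gives p = 4.50.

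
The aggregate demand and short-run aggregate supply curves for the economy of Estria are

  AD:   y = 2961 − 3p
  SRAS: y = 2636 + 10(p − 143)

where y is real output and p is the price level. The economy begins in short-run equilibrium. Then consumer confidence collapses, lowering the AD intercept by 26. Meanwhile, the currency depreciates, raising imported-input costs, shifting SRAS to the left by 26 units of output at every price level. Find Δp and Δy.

After both shocks: AD is y = 2935 − 3p and SRAS is y = 1180 + 10p.
Setting them equal: 1755 = 13p, so p = 135.
y = 2935 − 3·135 = 2530.
Initially p = 135, y = 2556, so Δp = +0 and Δy = -26.

Δp = +0, Δy = -26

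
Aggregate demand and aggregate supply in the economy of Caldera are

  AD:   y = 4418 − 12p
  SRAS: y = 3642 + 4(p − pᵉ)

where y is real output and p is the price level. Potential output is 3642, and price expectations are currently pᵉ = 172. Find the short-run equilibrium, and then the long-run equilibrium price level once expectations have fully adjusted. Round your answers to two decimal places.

Short run: with pᵉ = 172, SRAS is y = 2954 + 4p. Setting AD = SRAS gives 1464 = 16p, so p = 91.50 and y = 4418 − 12p = 3320.00.
Output 3320.00 is below potential 3642, so over time expected prices fall and SRAS shifts right until y returns to 3642.
Long run: y = 3642 on the AD curve gives 3642 = 4418 − 12p, so p = 64.67.

Short run: p = 91.50, y = 3320.00. Long run: p = 64.67.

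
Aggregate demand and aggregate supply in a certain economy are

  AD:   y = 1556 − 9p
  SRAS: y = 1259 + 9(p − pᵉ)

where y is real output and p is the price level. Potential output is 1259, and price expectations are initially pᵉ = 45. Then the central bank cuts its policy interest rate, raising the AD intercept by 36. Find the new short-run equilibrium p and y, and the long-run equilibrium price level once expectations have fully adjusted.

Short run: p = 41, y = 1223. Long run: p = 37.

AD shifts right: new AD is y = 1592 − 9p. With pᵉ = 45, SRAS is y = 854 + 9p.
Short run: 1592 − 9p = 854 + 9p gives 738 = 18p, so p = 41 and y = 1592 − 9·41 = 1223.
y = 1223 is below potential 1259; expectations adjust and SRAS shifts right until y = 1259.
Long run: on the new AD curve, 1259 = 1592 − 9p gives p = 37.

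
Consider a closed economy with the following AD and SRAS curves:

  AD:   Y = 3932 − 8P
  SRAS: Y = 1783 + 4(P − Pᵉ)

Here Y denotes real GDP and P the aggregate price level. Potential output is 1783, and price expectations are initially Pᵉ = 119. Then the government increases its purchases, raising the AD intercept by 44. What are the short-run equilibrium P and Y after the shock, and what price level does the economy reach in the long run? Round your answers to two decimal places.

AD shifts right: new AD is Y = 3976 − 8P. With Pᵉ = 119, SRAS is Y = 1307 + 4P.
Short run: 3976 − 8P = 1307 + 4P gives 2669 = 12P, so P = 222.42 and Y = 3976 − 8P = 2196.67.
Y = 2196.67 is above potential 1783; expectations adjust and SRAS shifts left until Y = 1783.
Long run: on the new AD curve, 1783 = 3976 − 8P gives P = 274.13.

Short run: P = 222.42, Y = 2196.67. Long run: P = 274.13.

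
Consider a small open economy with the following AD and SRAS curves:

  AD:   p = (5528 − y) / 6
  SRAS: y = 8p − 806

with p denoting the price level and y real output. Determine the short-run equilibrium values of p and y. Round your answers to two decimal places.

Rearrange AD to y = 5528 − 6p.
Set AD = SRAS: 5528 − 6p = 8p − 806, so 6334 = 14p and p = 452.43.
Substituting into AD, y = 5528 − 6p = 2813.43.

p = 452.43, y = 2813.43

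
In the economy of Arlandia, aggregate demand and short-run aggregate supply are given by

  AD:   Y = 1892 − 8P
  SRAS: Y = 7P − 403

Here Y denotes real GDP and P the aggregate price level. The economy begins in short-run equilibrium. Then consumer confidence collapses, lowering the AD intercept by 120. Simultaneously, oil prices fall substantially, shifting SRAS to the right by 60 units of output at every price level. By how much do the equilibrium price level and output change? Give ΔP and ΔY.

ΔP = -12, ΔY = -24

After both shocks: AD is Y = 1772 − 8P and SRAS is Y = 7P − 343.
Setting them equal: 2115 = 15P, so P = 141.
Y = 1772 − 8·141 = 644.
Initially P = 153, Y = 668, so ΔP = -12 and ΔY = -24.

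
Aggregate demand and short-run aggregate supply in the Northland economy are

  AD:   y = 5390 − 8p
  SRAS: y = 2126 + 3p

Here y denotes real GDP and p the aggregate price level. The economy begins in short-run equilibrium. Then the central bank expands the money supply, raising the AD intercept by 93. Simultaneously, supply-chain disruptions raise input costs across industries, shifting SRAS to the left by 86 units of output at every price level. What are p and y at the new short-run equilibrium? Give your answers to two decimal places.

p = 313.00, y = 2979.00

After both shocks: AD is y = 5483 − 8p and SRAS is y = 2040 + 3p.
Setting them equal: 3443 = 11p, so p = 313.00.
Substituting into AD, y = 2979.00.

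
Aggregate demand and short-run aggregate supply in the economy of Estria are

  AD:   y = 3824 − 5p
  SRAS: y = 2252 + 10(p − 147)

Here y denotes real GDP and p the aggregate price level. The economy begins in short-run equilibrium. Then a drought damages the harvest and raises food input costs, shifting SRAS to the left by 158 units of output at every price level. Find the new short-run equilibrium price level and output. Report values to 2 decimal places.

This is a negative supply shock: SRAS shifts left.
New SRAS: y = 624 + 10p.
Set AD = SRAS: 3824 − 5p = 624 + 10p, so 3200 = 15p and p = 213.33.
Substituting into AD, y = 2757.33.

p = 213.33, y = 2757.33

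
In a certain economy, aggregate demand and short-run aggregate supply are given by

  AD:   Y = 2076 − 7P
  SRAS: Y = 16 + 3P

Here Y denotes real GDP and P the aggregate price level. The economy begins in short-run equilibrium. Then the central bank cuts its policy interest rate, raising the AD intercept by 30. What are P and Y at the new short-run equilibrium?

P = 209, Y = 643

This is a positive demand shock: AD shifts right.
New AD: Y = 2106 − 7P.
Set AD = SRAS: 2106 − 7P = 16 + 3P, so 2090 = 10P and P = 209.
Y = 2106 − 7·209 = 643.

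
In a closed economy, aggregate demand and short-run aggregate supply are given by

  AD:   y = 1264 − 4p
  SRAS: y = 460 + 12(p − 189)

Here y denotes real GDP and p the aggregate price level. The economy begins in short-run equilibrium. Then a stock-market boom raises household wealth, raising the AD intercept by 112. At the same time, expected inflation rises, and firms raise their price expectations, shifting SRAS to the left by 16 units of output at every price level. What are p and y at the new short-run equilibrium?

p = 200, y = 576

After both shocks: AD is y = 1376 − 4p and SRAS is y = 12p − 1824.
Setting them equal: 3200 = 16p, so p = 200.
y = 1376 − 4·200 = 576.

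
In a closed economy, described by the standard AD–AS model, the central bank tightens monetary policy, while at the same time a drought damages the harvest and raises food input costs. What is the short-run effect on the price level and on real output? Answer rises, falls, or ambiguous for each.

The first event is a negative demand shock: AD shifts left, which by itself pushes P down and Y down.
The second is an adverse supply shock: SRAS shifts left, which by itself pushes P up and Y down.
The two shocks push P in opposite directions, so the effect on P is ambiguous. Both shocks push Y down, so Y falls.

Price level: ambiguous; output: falls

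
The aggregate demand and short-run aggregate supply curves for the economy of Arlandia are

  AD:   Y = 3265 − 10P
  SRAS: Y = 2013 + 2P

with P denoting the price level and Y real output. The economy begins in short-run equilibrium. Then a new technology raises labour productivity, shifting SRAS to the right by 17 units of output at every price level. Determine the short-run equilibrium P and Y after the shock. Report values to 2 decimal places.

This is a positive supply shock: SRAS shifts right.
New SRAS: Y = 2030 + 2P.
Set AD = SRAS: 3265 − 10P = 2030 + 2P, so 1235 = 12P and P = 102.92.
Substituting into AD, Y = 2235.83.

P = 102.92, Y = 2235.83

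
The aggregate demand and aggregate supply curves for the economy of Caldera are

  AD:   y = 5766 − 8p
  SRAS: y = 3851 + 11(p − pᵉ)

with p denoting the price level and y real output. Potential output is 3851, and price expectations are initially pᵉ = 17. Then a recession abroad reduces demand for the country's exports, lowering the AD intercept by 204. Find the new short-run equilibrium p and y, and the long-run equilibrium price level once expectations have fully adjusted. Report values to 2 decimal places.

AD shifts left: new AD is y = 5562 − 8p. With pᵉ = 17, SRAS is y = 3664 + 11p.
Short run: 5562 − 8p = 3664 + 11p gives 1898 = 19p, so p = 99.89 and y = 5562 − 8p = 4762.84.
y = 4762.84 is above potential 3851; expectations adjust and SRAS shifts left until y = 3851.
Long run: on the new AD curve, 3851 = 5562 − 8p gives p = 213.88.

Short run: p = 99.89, y = 4762.84. Long run: p = 213.88.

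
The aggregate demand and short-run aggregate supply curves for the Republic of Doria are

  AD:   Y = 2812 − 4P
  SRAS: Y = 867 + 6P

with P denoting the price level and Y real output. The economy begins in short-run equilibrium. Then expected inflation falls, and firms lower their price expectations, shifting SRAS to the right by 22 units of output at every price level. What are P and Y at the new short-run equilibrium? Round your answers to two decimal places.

P = 192.30, Y = 2042.80

This is a positive supply shock: SRAS shifts right.
New SRAS: Y = 889 + 6P.
Set AD = SRAS: 2812 − 4P = 889 + 6P, so 1923 = 10P and P = 192.30.
Substituting into AD, Y = 2042.80.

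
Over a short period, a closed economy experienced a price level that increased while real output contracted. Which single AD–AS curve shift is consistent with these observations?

SRAS shifted left

P rose and Y fell. An AD shift moves P and Y in the same direction; an SRAS shift moves them in opposite directions.
Here P and Y moved in opposite directions, so the SRAS curve shifted.
Since Y fell, SRAS shifted left.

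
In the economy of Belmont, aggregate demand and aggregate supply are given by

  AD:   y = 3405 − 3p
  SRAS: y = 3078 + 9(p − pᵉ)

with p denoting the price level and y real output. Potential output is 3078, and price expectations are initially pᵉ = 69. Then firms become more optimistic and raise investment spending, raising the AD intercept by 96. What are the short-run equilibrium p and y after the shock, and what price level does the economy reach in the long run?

Short run: p = 87, y = 3240. Long run: p = 141.

AD shifts right: new AD is y = 3501 − 3p. With pᵉ = 69, SRAS is y = 2457 + 9p.
Short run: 3501 − 3p = 2457 + 9p gives 1044 = 12p, so p = 87 and y = 3501 − 3·87 = 3240.
y = 3240 is above potential 3078; expectations adjust and SRAS shifts left until y = 3078.
Long run: on the new AD curve, 3078 = 3501 − 3p gives p = 141.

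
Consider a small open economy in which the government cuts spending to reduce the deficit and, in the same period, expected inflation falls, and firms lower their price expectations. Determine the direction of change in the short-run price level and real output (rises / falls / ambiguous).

Price level: falls; output: ambiguous

The first event is a negative demand shock: AD shifts left, which by itself pushes P down and Y down.
The second is a favourable supply shock: SRAS shifts right, which by itself pushes P down and Y up.
Both shocks push P down, so P falls. The two shocks push Y in opposite directions, so the effect on Y is ambiguous.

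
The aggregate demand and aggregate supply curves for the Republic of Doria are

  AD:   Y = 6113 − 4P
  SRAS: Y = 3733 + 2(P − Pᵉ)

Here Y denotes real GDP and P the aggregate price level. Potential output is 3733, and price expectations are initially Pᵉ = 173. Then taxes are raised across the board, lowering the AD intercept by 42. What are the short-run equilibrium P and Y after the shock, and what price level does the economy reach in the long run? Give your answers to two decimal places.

Short run: P = 447.33, Y = 4281.67. Long run: P = 584.50.

AD shifts left: new AD is Y = 6071 − 4P. With Pᵉ = 173, SRAS is Y = 3387 + 2P.
Short run: 6071 − 4P = 3387 + 2P gives 2684 = 6P, so P = 447.33 and Y = 6071 − 4P = 4281.67.
Y = 4281.67 is above potential 3733; expectations adjust and SRAS shifts left until Y = 3733.
Long run: on the new AD curve, 3733 = 6071 − 4P gives P = 584.50.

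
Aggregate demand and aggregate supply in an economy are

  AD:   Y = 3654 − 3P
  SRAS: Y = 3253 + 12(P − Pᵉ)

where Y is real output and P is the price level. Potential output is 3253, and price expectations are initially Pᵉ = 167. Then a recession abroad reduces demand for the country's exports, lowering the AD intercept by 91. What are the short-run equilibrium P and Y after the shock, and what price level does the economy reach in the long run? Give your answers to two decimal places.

AD shifts left: new AD is Y = 3563 − 3P. With Pᵉ = 167, SRAS is Y = 1249 + 12P.
Short run: 3563 − 3P = 1249 + 12P gives 2314 = 15P, so P = 154.27 and Y = 3563 − 3P = 3100.20.
Y = 3100.20 is below potential 3253; expectations adjust and SRAS shifts right until Y = 3253.
Long run: on the new AD curve, 3253 = 3563 − 3P gives P = 103.33.

Short run: P = 154.27, Y = 3100.20. Long run: P = 103.33.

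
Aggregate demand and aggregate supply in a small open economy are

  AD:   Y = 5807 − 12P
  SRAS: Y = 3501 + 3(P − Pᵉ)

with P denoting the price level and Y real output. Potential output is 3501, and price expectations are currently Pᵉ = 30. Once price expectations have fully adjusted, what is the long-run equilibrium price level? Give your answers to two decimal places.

Short run: with Pᵉ = 30, SRAS is Y = 3411 + 3P. Setting AD = SRAS gives 2396 = 15P, so P = 159.73 and Y = 5807 − 12P = 3890.20.
Output 3890.20 is above potential 3501, so over time expected prices rise and SRAS shifts left until Y returns to 3501.
Long run: Y = 3501 on the AD curve gives 3501 = 5807 − 12P, so P = 192.17.

Long-run P = 192.17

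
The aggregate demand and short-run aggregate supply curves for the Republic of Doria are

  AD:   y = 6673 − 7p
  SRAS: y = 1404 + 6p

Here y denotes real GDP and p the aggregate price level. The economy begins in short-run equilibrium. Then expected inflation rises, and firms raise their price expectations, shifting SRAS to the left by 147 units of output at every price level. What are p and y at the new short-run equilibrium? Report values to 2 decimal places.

p = 416.62, y = 3756.69

This is a negative supply shock: SRAS shifts left.
New SRAS: y = 1257 + 6p.
Set AD = SRAS: 6673 − 7p = 1257 + 6p, so 5416 = 13p and p = 416.62.
Substituting into AD, y = 3756.69.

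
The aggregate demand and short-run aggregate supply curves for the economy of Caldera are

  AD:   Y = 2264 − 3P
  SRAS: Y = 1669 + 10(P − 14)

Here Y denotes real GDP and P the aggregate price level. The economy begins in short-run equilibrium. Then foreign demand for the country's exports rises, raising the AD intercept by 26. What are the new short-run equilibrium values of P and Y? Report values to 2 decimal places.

P = 58.54, Y = 2114.38

This is a positive demand shock: AD shifts right.
New AD: Y = 2290 − 3P.
SRAS can be written Y = 1529 + 10P.
Set AD = SRAS: 2290 − 3P = 1529 + 10P, so 761 = 13P and P = 58.54.
Substituting into AD, Y = 2114.38.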